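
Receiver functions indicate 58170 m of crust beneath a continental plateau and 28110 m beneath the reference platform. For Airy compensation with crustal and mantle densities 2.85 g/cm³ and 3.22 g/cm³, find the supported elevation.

Excess crust Δ = 58170 m − 28110 m = 30060 m, split between elevation h and root r with h + r = Δ.
Airy balance ρ_c h = (ρ_m − ρ_c) r gives r = h ρ_c/(ρ_m − ρ_c), so h (1 + ρ_c/(ρ_m − ρ_c)) = Δ, i.e. h = Δ (ρ_m − ρ_c)/ρ_m.
h = 30060 m × 0.37/3.22 = 3450 m.

3450 m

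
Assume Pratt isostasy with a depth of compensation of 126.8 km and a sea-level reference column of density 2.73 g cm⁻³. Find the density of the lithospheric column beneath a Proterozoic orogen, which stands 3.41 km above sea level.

2.66 g cm⁻³

Pratt balance: ρ_ref D = ρ (D + h).
ρ = ρ_ref D/(D + h) = 2.73 × 126.8 km/(126.8 km + 3.41 km) = 2.66 g cm⁻³.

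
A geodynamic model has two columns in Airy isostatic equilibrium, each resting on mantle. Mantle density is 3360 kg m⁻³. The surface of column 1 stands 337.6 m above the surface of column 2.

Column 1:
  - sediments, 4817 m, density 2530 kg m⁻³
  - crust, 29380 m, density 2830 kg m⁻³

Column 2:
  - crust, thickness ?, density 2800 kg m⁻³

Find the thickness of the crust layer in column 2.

32900 m

Take the compensation level at the base of the deeper column (depth z_c below the surface of column 1) and equate Σ ρ_i t_i down to z_c; mantle fills any gap and the z_c terms cancel.
Column 1: 4817×2530 + 29380×2830 + (z_c − 34197)×3360
Column 2: 337.6×0 + x×2800 + (z_c − 337.6 − 0 − x)×3360
The z_c×3360 term appears on both sides and cancels. Collect the known terms of each column as K = Σ(ρt)_known − 3360 × (depth of known layers): K_1 = 95332410 − 3360×34197 = −19569510; K_2 = 0 − 3360×(337.6 + 0) = −1134336.
Balance: K_1 = K_2 − x×(3360 − 2800), so x = (K_2 − K_1)/(3360 − 2800) = 18435200/560 = 32900 m.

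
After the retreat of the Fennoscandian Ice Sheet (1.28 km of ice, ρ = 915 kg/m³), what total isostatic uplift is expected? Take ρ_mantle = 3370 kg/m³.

Removing the load lets mantle flow back in; uplift u satisfies ρ_ice t = ρ_m u.
u = t ρ_ice/ρ_m = 1.28 km × 915/3370 = 0.348 km.

0.348 km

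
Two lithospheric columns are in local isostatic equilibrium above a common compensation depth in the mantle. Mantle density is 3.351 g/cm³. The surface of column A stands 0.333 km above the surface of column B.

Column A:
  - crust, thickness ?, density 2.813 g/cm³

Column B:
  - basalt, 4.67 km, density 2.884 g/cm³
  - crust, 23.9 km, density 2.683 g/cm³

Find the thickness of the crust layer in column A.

35.8 km

Take the compensation level at the base of the deeper column (depth z_c below the surface of column A) and equate Σ ρ_i t_i down to z_c; mantle fills any gap and the z_c terms cancel.
Column A: x×2.813 + (z_c − 0 − x)×3.351
Column B: 0.333×0 + 4.67×2.884 + 23.9×2.683 + (z_c − 0.333 − 28.57)×3.351
The z_c×3.351 term appears on both sides and cancels. Collect the known terms of each column as K = Σ(ρt)_known − 3.351 × (depth of known layers): K_A = 0 − 3.351×0 = 0; K_B = 77.59198 − 3.351×(0.333 + 28.57) = −19.261973.
Balance: K_A − x×(3.351 − 2.813) = K_B, so x = (K_A − K_B)/(3.351 − 2.813) = 19.262/0.538 = 35.8 km.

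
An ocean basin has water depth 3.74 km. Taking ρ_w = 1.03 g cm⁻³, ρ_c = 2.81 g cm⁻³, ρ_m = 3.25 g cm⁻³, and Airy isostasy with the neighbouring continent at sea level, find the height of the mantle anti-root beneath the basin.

15.1 km

In Airy isostatic equilibrium: replacing crust with seawater at the top is compensated by replacing crust with mantle at the base: d (ρ_c − ρ_w) = a (ρ_m − ρ_c).
a = d (ρ_c − ρ_w)/(ρ_m − ρ_c) = 3.74 km × 1.78/0.44 = 15.1 km.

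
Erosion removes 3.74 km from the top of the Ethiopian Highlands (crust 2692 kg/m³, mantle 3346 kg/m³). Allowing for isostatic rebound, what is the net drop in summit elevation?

Rebound u = e ρ_c/ρ_m = 3.74 km × 2692/3346 = 3.009 km.
Net surface drop = e − u = 3.74 km − 3.009 km = e (ρ_m − ρ_c)/ρ_m = 0.731 km.

0.731 km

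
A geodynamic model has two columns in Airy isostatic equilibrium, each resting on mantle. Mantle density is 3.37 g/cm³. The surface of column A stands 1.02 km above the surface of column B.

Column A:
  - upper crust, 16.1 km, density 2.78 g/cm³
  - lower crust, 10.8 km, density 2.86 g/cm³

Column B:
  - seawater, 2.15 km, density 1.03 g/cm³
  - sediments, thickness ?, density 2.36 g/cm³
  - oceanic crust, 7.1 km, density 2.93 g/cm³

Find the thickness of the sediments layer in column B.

3.38 km

Take the compensation level at the base of the deeper column (depth z_c below the surface of column A) and equate Σ ρ_i t_i down to z_c; mantle fills any gap and the z_c terms cancel.
Column A: 16.1×2.78 + 10.8×2.86 + (z_c − 26.9)×3.37
Column B: 1.02×0 + 2.15×1.03 + x×2.36 + 7.1×2.93 + (z_c − 1.02 − 9.25 − x)×3.37
The z_c×3.37 term appears on both sides and cancels. Collect the known terms of each column as K = Σ(ρt)_known − 3.37 × (depth of known layers): K_A = 75.646 − 3.37×26.9 = −15.007; K_B = 23.0175 − 3.37×(1.02 + 9.25) = −11.5924.
Balance: K_A = K_B − x×(3.37 − 2.36), so x = (K_B − K_A)/(3.37 − 2.36) = 3.4146/1.01 = 3.38 km.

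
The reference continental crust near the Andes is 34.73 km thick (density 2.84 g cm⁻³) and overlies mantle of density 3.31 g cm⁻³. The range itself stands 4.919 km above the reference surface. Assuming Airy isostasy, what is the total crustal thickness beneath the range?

Root depth r = h ρ_c / (ρ_m − ρ_c) = 4.919 km × 2.84 / 0.47 = 29.72 km.
Total thickness = T + h + r = 34.73 km + 4.919 km + 29.72 km = 69.4 km.

69.4 km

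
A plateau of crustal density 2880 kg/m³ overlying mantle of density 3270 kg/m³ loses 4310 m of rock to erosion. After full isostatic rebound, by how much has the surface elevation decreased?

Rebound u = e ρ_c/ρ_m = 4310 m × 2880/3270 = 3796 m.
Net surface drop = e − u = 4310 m − 3796 m = e (ρ_m − ρ_c)/ρ_m = 514 m.

514 m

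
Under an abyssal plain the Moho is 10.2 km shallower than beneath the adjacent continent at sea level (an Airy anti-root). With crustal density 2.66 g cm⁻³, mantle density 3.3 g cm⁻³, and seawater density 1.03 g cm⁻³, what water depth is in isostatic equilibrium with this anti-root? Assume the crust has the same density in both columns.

Replacing a thickness d of crust by seawater at the top must be balanced by replacing crust with mantle at the base: d (ρ_c − ρ_w) = a (ρ_m − ρ_c).
d = a (ρ_m − ρ_c)/(ρ_c − ρ_w) = 10.2 km × 0.64/1.63 = 4 km.

4 km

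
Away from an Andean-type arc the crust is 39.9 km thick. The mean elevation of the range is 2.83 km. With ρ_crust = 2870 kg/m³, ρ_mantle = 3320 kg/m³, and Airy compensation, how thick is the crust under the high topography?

60.8 km

Root depth r = h ρ_c / (ρ_m − ρ_c) = 2.83 km × 2870 / 450 = 18.05 km.
Total thickness = T + h + r = 39.9 km + 2.83 km + 18.05 km = 60.8 km.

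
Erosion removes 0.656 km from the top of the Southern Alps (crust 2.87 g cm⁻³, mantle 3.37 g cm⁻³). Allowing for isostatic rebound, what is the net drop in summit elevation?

Rebound u = e ρ_c/ρ_m = 0.656 km × 2.87/3.37 = 0.5587 km.
Net surface drop = e − u = 0.656 km − 0.5587 km = e (ρ_m − ρ_c)/ρ_m = 0.0973 km.

0.0973 km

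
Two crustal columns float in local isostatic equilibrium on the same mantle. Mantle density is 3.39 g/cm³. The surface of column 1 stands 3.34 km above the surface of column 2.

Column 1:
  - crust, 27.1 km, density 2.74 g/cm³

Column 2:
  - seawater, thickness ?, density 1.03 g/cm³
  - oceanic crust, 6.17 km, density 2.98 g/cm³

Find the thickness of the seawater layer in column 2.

1.59 km

Take the compensation level at the base of the deeper column (depth z_c below the surface of column 1) and equate Σ ρ_i t_i down to z_c; mantle fills any gap and the z_c terms cancel.
Column 1: 27.1×2.74 + (z_c − 27.1)×3.39
Column 2: 3.34×0 + x×1.03 + 6.17×2.98 + (z_c − 3.34 − 6.17 − x)×3.39
The z_c×3.39 term appears on both sides and cancels. Collect the known terms of each column as K = Σ(ρt)_known − 3.39 × (depth of known layers): K_1 = 74.254 − 3.39×27.1 = −17.615; K_2 = 18.3866 − 3.39×(3.34 + 6.17) = −13.8523.
Balance: K_1 = K_2 − x×(3.39 − 1.03), so x = (K_2 − K_1)/(3.39 − 1.03) = 3.7627/2.36 = 1.59 km.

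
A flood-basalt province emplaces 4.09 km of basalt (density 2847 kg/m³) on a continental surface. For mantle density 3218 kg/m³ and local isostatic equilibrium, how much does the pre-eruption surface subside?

Subaerial loading: s = t ρ_load / ρ_m.
s = 4.09 km × 2847/3218 = 3.62 km.

3.62 km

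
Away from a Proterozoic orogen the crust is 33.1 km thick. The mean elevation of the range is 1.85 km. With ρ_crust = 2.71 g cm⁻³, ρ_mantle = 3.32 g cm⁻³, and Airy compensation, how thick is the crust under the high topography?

Root depth r = h ρ_c / (ρ_m − ρ_c) = 1.85 km × 2.71 / 0.61 = 8.219 km.
Total thickness = T + h + r = 33.1 km + 1.85 km + 8.219 km = 43.2 km.

43.2 km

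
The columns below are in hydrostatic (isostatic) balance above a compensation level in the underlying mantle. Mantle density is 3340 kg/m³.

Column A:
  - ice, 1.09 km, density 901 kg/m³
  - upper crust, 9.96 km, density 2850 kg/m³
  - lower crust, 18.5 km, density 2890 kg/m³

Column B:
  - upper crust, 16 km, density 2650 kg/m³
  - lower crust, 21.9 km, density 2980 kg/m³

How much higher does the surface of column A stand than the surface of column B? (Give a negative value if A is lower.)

For any compensation level in the mantle, the mantle terms cancel and isostasy reduces to e = (Σt_A − Σt_B) − (Σ(ρt)_A − Σ(ρt)_B) / ρ_m.
Σt_A = 29.55 km; Σt_B = 37.9 km; Σ(ρt)_A = 82833.09; Σ(ρt)_B = 107662 (in km·kg/m³).
e = (29.55 − 37.9) − (82833.09 − 107662) / 3340 = −0.916 km.

−0.916 km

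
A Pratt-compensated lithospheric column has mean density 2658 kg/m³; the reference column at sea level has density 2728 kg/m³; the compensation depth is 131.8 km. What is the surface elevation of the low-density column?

ρ_ref D = ρ (D + h) → h = D (ρ_ref − ρ)/ρ.
h = 131.8 km × (2728 − 2658)/2658 = 3.47 km.

3.47 km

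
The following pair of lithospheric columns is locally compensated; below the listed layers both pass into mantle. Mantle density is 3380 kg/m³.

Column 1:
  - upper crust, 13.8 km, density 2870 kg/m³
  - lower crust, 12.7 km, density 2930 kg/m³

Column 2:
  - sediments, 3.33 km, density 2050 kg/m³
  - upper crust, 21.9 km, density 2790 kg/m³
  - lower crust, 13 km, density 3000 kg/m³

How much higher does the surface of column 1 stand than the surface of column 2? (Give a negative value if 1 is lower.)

For any compensation level in the mantle, the mantle terms cancel and isostasy reduces to e = (Σt_1 − Σt_2) − (Σ(ρt)_1 − Σ(ρt)_2) / ρ_m.
Σt_1 = 26.5 km; Σt_2 = 38.23 km; Σ(ρt)_1 = 76817; Σ(ρt)_2 = 106927.5 (in km·kg/m³).
e = (26.5 − 38.23) − (76817 − 106927.5) / 3380 = −2.82 km.

−2.82 km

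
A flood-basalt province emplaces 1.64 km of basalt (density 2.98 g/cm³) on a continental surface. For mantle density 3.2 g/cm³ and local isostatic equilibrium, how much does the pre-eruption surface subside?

1.53 km

Subaerial loading: s = t ρ_load / ρ_m.
s = 1.64 km × 2.98/3.2 = 1.53 km.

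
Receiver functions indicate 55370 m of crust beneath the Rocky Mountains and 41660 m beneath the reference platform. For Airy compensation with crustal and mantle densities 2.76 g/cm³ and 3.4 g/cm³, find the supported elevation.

2580 m

Excess crust Δ = 55370 m − 41660 m = 13710 m, split between elevation h and root r with h + r = Δ.
Airy balance ρ_c h = (ρ_m − ρ_c) r gives r = h ρ_c/(ρ_m − ρ_c), so h (1 + ρ_c/(ρ_m − ρ_c)) = Δ, i.e. h = Δ (ρ_m − ρ_c)/ρ_m.
h = 13710 m × 0.64/3.4 = 2580 m.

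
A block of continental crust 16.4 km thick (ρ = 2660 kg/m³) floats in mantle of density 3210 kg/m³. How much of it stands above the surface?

2.81 km

Floating equilibrium: submerged depth d = t ρ_obj/ρ_fluid = 16.4 km × 2660/3210 = 13.59 km.
Freeboard = t − d = 16.4 km − 13.59 km = 2.81 km.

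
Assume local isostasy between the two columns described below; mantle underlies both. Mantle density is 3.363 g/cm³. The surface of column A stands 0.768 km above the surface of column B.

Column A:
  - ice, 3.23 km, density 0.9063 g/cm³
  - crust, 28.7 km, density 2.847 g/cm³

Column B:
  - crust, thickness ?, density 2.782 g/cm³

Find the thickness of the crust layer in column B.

Take the compensation level at the base of the deeper column (depth z_c below the surface of column A) and equate Σ ρ_i t_i down to z_c; mantle fills any gap and the z_c terms cancel.
Column A: 3.23×0.9063 + 28.7×2.847 + (z_c − 31.93)×3.363
Column B: 0.768×0 + x×2.782 + (z_c − 0.768 − 0 − x)×3.363
The z_c×3.363 term appears on both sides and cancels. Collect the known terms of each column as K = Σ(ρt)_known − 3.363 × (depth of known layers): K_A = 84.636249 − 3.363×31.93 = −22.744341; K_B = 0 − 3.363×(0.768 + 0) = −2.582784.
Balance: K_A = K_B − x×(3.363 − 2.782), so x = (K_B − K_A)/(3.363 − 2.782) = 20.1616/0.581 = 34.7 km.

34.7 km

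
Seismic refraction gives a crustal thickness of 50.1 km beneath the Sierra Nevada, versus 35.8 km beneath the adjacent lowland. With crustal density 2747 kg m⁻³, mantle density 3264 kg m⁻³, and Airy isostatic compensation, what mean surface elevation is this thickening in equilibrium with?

Excess crust Δ = 50.1 km − 35.8 km = 14.3 km, split between elevation h and root r with h + r = Δ.
Airy balance ρ_c h = (ρ_m − ρ_c) r gives r = h ρ_c/(ρ_m − ρ_c), so h (1 + ρ_c/(ρ_m − ρ_c)) = Δ, i.e. h = Δ (ρ_m − ρ_c)/ρ_m.
h = 14.3 km × 517/3264 = 2.27 km.

2.27 km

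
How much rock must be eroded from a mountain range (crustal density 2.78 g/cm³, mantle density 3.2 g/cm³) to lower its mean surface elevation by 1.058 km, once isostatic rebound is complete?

8.06 km

Net drop Δ = e − u = e − e ρ_c/ρ_m = e (ρ_m − ρ_c)/ρ_m.
e = Δ ρ_m/(ρ_m − ρ_c) = 1.058 km × 3.2/0.42 = 8.06 km.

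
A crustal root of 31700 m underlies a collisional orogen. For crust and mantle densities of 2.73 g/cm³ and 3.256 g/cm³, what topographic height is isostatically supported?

6110 m

Equating mass per unit area of the two columns: ρ_c h = (ρ_m − ρ_c) r.
h = r (ρ_m − ρ_c) / ρ_c = 31700 m × (3.256 − 2.73) / 2.73 = 6110 m.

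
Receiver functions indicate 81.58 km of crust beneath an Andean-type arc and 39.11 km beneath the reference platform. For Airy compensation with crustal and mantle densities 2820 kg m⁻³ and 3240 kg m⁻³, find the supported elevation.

Excess crust Δ = 81.58 km − 39.11 km = 42.47 km, split between elevation h and root r with h + r = Δ.
Airy balance ρ_c h = (ρ_m − ρ_c) r gives r = h ρ_c/(ρ_m − ρ_c), so h (1 + ρ_c/(ρ_m − ρ_c)) = Δ, i.e. h = Δ (ρ_m − ρ_c)/ρ_m.
h = 42.47 km × 420/3240 = 5.51 km.

5.51 km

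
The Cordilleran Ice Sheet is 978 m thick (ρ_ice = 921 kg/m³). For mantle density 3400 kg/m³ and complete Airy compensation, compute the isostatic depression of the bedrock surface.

265 m

Isostatic balance requires: the ice load ρ_ice t is balanced by mantle displaced below, ρ_m s.
s = t ρ_ice / ρ_m = 978 m × 921/3400 = 265 m.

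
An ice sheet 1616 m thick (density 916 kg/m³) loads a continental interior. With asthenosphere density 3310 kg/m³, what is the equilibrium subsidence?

For local isostatic compensation: the ice load ρ_ice t is balanced by mantle displaced below, ρ_m s.
s = t ρ_ice / ρ_m = 1616 m × 916/3310 = 447 m.

447 m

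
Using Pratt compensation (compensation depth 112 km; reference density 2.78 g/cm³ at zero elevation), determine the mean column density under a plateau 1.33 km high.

Pratt balance: ρ_ref D = ρ (D + h).
ρ = ρ_ref D/(D + h) = 2.78 × 112 km/(112 km + 1.33 km) = 2.75 g/cm³.

2.75 g/cm³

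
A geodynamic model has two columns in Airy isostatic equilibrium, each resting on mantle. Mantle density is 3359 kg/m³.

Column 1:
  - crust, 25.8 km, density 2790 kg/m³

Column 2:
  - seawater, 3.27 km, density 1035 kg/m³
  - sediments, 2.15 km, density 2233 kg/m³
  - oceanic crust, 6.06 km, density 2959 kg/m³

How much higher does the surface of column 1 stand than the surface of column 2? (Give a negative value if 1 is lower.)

0.666 km

For any compensation level in the mantle, the mantle terms cancel and isostasy reduces to e = (Σt_1 − Σt_2) − (Σ(ρt)_1 − Σ(ρt)_2) / ρ_m.
Σt_1 = 25.8 km; Σt_2 = 11.48 km; Σ(ρt)_1 = 71982; Σ(ρt)_2 = 26116.94 (in km·kg/m³).
e = (25.8 − 11.48) − (71982 − 26116.94) / 3359 = 0.666 km.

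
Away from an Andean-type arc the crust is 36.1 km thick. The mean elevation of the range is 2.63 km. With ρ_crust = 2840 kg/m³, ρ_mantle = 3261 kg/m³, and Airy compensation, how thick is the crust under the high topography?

Root depth r = h ρ_c / (ρ_m − ρ_c) = 2.63 km × 2840 / 421 = 17.74 km.
Total thickness = T + h + r = 36.1 km + 2.63 km + 17.74 km = 56.5 km.

56.5 km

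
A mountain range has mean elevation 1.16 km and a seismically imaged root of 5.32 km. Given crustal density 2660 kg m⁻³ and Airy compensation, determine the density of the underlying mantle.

3240 kg m⁻³

Airy balance: ρ_c h = (ρ_m − ρ_c) r → ρ_m = ρ_c (1 + h/r).
ρ_m = 2660 × (1 + 1.16 km/5.32 km) = 3240 kg m⁻³.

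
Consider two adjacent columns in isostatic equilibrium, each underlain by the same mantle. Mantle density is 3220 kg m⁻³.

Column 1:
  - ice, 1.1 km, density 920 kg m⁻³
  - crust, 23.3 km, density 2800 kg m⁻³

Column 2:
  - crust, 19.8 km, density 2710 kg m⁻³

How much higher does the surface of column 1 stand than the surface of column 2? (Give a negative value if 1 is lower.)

0.689 km

For any compensation level in the mantle, the mantle terms cancel and isostasy reduces to e = (Σt_1 − Σt_2) − (Σ(ρt)_1 − Σ(ρt)_2) / ρ_m.
Σt_1 = 24.4 km; Σt_2 = 19.8 km; Σ(ρt)_1 = 66252; Σ(ρt)_2 = 53658 (in km·kg m⁻³).
e = (24.4 − 19.8) − (66252 − 53658) / 3220 = 0.689 km.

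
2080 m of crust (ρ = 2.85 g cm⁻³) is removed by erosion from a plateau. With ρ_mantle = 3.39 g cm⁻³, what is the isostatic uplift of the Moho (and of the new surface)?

Unloading: uplift u = e ρ_c/ρ_m = 2080 m × 2.85/3.39 = 1750 m.

1750 m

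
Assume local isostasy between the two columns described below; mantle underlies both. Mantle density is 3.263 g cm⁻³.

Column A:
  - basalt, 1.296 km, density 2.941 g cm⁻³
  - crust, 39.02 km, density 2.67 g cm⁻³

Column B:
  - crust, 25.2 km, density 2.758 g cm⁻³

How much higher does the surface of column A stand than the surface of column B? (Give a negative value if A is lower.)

3.32 km

For any compensation level in the mantle, the mantle terms cancel and isostasy reduces to e = (Σt_A − Σt_B) − (Σ(ρt)_A − Σ(ρt)_B) / ρ_m.
Σt_A = 40.316 km; Σt_B = 25.2 km; Σ(ρt)_A = 107.994936; Σ(ρt)_B = 69.5016 (in km·g cm⁻³).
e = (40.316 − 25.2) − (107.994936 − 69.5016) / 3.263 = 3.32 km.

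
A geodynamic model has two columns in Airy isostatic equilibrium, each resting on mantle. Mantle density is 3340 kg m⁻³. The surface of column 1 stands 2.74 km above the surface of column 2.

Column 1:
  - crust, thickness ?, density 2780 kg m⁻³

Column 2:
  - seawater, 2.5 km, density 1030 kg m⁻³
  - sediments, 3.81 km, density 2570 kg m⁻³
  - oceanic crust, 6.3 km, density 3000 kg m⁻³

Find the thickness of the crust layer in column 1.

Take the compensation level at the base of the deeper column (depth z_c below the surface of column 1) and equate Σ ρ_i t_i down to z_c; mantle fills any gap and the z_c terms cancel.
Column 1: x×2780 + (z_c − 0 − x)×3340
Column 2: 2.74×0 + 2.5×1030 + 3.81×2570 + 6.3×3000 + (z_c − 2.74 − 12.61)×3340
The z_c×3340 term appears on both sides and cancels. Collect the known terms of each column as K = Σ(ρt)_known − 3340 × (depth of known layers): K_1 = 0 − 3340×0 = 0; K_2 = 31266.7 − 3340×(2.74 + 12.61) = −20002.3.
Balance: K_1 − x×(3340 − 2780) = K_2, so x = (K_1 − K_2)/(3340 − 2780) = 20002.3/560 = 35.7 km.

35.7 km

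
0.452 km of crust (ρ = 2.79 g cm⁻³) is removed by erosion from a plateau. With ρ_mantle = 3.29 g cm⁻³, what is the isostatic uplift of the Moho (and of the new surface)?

Unloading: uplift u = e ρ_c/ρ_m = 0.452 km × 2.79/3.29 = 0.383 km.

0.383 km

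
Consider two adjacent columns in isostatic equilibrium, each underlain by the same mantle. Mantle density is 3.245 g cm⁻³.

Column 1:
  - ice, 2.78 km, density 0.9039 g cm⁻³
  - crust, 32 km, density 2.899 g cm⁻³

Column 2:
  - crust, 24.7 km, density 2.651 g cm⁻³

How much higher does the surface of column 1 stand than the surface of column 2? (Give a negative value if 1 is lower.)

For any compensation level in the mantle, the mantle terms cancel and isostasy reduces to e = (Σt_1 − Σt_2) − (Σ(ρt)_1 − Σ(ρt)_2) / ρ_m.
Σt_1 = 34.78 km; Σt_2 = 24.7 km; Σ(ρt)_1 = 95.280842; Σ(ρt)_2 = 65.4797 (in km·g cm⁻³).
e = (34.78 − 24.7) − (95.280842 − 65.4797) / 3.245 = 0.896 km.

0.896 km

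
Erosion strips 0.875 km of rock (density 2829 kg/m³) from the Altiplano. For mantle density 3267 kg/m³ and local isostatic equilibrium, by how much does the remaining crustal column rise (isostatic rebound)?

0.758 km

Unloading: uplift u = e ρ_c/ρ_m = 0.875 km × 2829/3267 = 0.758 km.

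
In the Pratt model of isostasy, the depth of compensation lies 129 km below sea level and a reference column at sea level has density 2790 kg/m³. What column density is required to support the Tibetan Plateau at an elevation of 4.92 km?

Pratt balance: ρ_ref D = ρ (D + h).
ρ = ρ_ref D/(D + h) = 2790 × 129 km/(129 km + 4.92 km) = 2690 kg/m³.

2690 kg/m³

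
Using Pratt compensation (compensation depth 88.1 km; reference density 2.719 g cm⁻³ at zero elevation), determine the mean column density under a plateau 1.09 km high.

2.69 g cm⁻³

Pratt balance: ρ_ref D = ρ (D + h).
ρ = ρ_ref D/(D + h) = 2.719 × 88.1 km/(88.1 km + 1.09 km) = 2.69 g cm⁻³.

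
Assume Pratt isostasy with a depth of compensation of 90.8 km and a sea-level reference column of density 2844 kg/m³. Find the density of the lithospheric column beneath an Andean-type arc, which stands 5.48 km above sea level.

Pratt balance: ρ_ref D = ρ (D + h).
ρ = ρ_ref D/(D + h) = 2844 × 90.8 km/(90.8 km + 5.48 km) = 2680 kg/m³.

2680 kg/m³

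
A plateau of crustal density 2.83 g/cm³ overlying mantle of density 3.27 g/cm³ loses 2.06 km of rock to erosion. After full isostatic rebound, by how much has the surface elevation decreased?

0.277 km

Rebound u = e ρ_c/ρ_m = 2.06 km × 2.83/3.27 = 1.783 km.
Net surface drop = e − u = 2.06 km − 1.783 km = e (ρ_m − ρ_c)/ρ_m = 0.277 km.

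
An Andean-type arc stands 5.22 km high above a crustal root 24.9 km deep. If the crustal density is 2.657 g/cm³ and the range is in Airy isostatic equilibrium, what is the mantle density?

3.21 g/cm³

Airy balance: ρ_c h = (ρ_m − ρ_c) r → ρ_m = ρ_c (1 + h/r).
ρ_m = 2.657 × (1 + 5.22 km/24.9 km) = 3.21 g/cm³.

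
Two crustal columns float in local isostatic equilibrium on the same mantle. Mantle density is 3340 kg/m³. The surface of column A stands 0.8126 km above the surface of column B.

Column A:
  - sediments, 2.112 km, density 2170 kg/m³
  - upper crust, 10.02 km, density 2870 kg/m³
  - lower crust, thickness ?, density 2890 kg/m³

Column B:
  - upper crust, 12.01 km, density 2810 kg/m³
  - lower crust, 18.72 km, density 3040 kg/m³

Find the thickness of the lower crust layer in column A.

Take the compensation level at the base of the deeper column (depth z_c below the surface of column A) and equate Σ ρ_i t_i down to z_c; mantle fills any gap and the z_c terms cancel.
Column A: 2.112×2170 + 10.02×2870 + x×2890 + (z_c − 12.132 − x)×3340
Column B: 0.8126×0 + 12.01×2810 + 18.72×3040 + (z_c − 0.8126 − 30.73)×3340
The z_c×3340 term appears on both sides and cancels. Collect the known terms of each column as K = Σ(ρt)_known − 3340 × (depth of known layers): K_A = 33340.44 − 3340×12.132 = −7180.44; K_B = 90656.9 − 3340×(0.8126 + 30.73) = −14695.384.
Balance: K_A − x×(3340 − 2890) = K_B, so x = (K_A − K_B)/(3340 − 2890) = 7514.94/450 = 16.7 km.

16.7 km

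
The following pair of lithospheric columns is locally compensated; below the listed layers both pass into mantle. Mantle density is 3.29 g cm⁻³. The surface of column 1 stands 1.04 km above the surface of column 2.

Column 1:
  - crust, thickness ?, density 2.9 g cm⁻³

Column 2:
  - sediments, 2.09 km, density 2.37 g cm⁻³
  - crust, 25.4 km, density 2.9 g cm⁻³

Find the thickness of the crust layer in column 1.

39.1 km

Take the compensation level at the base of the deeper column (depth z_c below the surface of column 1) and equate Σ ρ_i t_i down to z_c; mantle fills any gap and the z_c terms cancel.
Column 1: x×2.9 + (z_c − 0 − x)×3.29
Column 2: 1.04×0 + 2.09×2.37 + 25.4×2.9 + (z_c − 1.04 − 27.49)×3.29
The z_c×3.29 term appears on both sides and cancels. Collect the known terms of each column as K = Σ(ρt)_known − 3.29 × (depth of known layers): K_1 = 0 − 3.29×0 = 0; K_2 = 78.6133 − 3.29×(1.04 + 27.49) = −15.2504.
Balance: K_1 − x×(3.29 − 2.9) = K_2, so x = (K_1 − K_2)/(3.29 − 2.9) = 15.2504/0.39 = 39.1 km.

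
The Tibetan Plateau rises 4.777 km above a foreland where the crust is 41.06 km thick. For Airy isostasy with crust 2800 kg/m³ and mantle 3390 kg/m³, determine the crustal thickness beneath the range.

68.5 km

Root depth r = h ρ_c / (ρ_m − ρ_c) = 4.777 km × 2800 / 590 = 22.67 km.
Total thickness = T + h + r = 41.06 km + 4.777 km + 22.67 km = 68.5 km.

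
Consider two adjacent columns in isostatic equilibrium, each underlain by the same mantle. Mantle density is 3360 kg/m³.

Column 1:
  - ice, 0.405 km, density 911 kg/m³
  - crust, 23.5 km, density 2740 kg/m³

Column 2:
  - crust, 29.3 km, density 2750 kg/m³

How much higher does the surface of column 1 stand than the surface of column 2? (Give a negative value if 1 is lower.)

For any compensation level in the mantle, the mantle terms cancel and isostasy reduces to e = (Σt_1 − Σt_2) − (Σ(ρt)_1 − Σ(ρt)_2) / ρ_m.
Σt_1 = 23.905 km; Σt_2 = 29.3 km; Σ(ρt)_1 = 64758.955; Σ(ρt)_2 = 80575 (in km·kg/m³).
e = (23.905 − 29.3) − (64758.955 − 80575) / 3360 = −0.688 km.

−0.688 km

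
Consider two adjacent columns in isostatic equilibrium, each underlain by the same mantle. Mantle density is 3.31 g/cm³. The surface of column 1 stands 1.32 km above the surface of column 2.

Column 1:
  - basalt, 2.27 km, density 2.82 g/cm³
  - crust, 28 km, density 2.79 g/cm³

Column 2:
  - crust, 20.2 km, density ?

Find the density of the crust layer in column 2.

2.75 g/cm³

Take the compensation level at the base of the deeper column (depth z_c below the surface of column 1) and equate Σ ρ_i t_i down to z_c; mantle fills any gap and the z_c terms cancel.
Column 1: 2.27×2.82 + 28×2.79 + (z_c − 30.27)×3.31
Column 2: 1.32×0 + 20.2×ρ + (z_c − 1.32 − 20.2)×3.31
The z_c×3.31 term appears on both sides and cancels. Collect the known terms of each column as K = Σ(ρt)_known − 3.31 × (depth of known layers): K_1 = 84.5214 − 3.31×30.27 = −15.6723; K_2 = 0 − 3.31×(1.32 + 20.2) = −71.2312.
Balance: K_1 = K_2 + 20.2×ρ, so ρ = (K_1 − K_2)/20.2 = 55.5589/20.2 = 2.75 g/cm³.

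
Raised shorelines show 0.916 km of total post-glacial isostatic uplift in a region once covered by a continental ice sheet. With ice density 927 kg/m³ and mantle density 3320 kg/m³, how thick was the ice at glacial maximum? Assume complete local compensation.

u = t ρ_ice/ρ_m → t = u ρ_m/ρ_ice = 0.916 km × 3320/927 = 3.28 km.

3.28 km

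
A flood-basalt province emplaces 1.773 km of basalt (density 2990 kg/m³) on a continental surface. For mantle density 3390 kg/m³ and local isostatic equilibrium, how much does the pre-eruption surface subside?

Subaerial loading: s = t ρ_load / ρ_m.
s = 1.773 km × 2990/3390 = 1.56 km.

1.56 km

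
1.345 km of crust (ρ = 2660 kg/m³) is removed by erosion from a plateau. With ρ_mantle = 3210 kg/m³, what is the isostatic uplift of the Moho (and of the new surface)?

1.11 km

Unloading: uplift u = e ρ_c/ρ_m = 1.345 km × 2660/3210 = 1.11 km.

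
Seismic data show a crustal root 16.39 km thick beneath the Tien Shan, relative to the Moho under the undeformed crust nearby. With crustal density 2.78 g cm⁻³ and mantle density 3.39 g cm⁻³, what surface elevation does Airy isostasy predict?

3.6 km

Balancing pressure at the compensation depth: ρ_c h = (ρ_m − ρ_c) r.
h = r (ρ_m − ρ_c) / ρ_c = 16.39 km × (3.39 − 2.78) / 2.78 = 3.6 km.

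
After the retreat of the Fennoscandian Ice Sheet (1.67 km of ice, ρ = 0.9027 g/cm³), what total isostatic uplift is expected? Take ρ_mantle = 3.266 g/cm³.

0.462 km

Removing the load lets mantle flow back in; uplift u satisfies ρ_ice t = ρ_m u.
u = t ρ_ice/ρ_m = 1.67 km × 0.9027/3.266 = 0.462 km.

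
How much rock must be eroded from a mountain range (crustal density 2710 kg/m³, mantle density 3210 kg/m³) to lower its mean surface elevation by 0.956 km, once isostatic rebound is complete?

Net drop Δ = e − u = e − e ρ_c/ρ_m = e (ρ_m − ρ_c)/ρ_m.
e = Δ ρ_m/(ρ_m − ρ_c) = 0.956 km × 3210/500 = 6.14 km.

6.14 km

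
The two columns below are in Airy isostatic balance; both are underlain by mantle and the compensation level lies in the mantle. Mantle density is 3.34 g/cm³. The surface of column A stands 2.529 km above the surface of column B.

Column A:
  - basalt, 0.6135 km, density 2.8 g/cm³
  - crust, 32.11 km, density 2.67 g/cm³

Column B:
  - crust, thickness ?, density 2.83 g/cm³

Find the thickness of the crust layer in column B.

26.3 km

Take the compensation level at the base of the deeper column (depth z_c below the surface of column A) and equate Σ ρ_i t_i down to z_c; mantle fills any gap and the z_c terms cancel.
Column A: 0.6135×2.8 + 32.11×2.67 + (z_c − 32.7235)×3.34
Column B: 2.529×0 + x×2.83 + (z_c − 2.529 − 0 − x)×3.34
The z_c×3.34 term appears on both sides and cancels. Collect the known terms of each column as K = Σ(ρt)_known − 3.34 × (depth of known layers): K_A = 87.4515 − 3.34×32.7235 = −21.84499; K_B = 0 − 3.34×(2.529 + 0) = −8.44686.
Balance: K_A = K_B − x×(3.34 − 2.83), so x = (K_B − K_A)/(3.34 − 2.83) = 13.3981/0.51 = 26.3 km.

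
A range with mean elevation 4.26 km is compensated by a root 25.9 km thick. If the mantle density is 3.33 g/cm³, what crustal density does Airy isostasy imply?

ρ_c h = (ρ_m − ρ_c) r → ρ_c (h + r) = ρ_m r → ρ_c = ρ_m r / (h + r).
ρ_c = 3.33 × 25.9 km / (4.26 km + 25.9 km) = 2.86 g/cm³.

2.86 g/cm³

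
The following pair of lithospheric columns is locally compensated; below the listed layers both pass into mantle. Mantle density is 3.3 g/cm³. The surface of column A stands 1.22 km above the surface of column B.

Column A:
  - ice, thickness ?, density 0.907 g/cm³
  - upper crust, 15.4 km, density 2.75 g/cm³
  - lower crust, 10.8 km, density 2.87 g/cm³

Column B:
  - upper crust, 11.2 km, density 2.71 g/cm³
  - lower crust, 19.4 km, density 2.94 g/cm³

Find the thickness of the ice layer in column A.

Take the compensation level at the base of the deeper column (depth z_c below the surface of column A) and equate Σ ρ_i t_i down to z_c; mantle fills any gap and the z_c terms cancel.
Column A: x×0.907 + 15.4×2.75 + 10.8×2.87 + (z_c − 26.2 − x)×3.3
Column B: 1.22×0 + 11.2×2.71 + 19.4×2.94 + (z_c − 1.22 − 30.6)×3.3
The z_c×3.3 term appears on both sides and cancels. Collect the known terms of each column as K = Σ(ρt)_known − 3.3 × (depth of known layers): K_A = 73.346 − 3.3×26.2 = −13.114; K_B = 87.388 − 3.3×(1.22 + 30.6) = −17.618.
Balance: K_A − x×(3.3 − 0.907) = K_B, so x = (K_A − K_B)/(3.3 − 0.907) = 4.504/2.393 = 1.88 km.

1.88 km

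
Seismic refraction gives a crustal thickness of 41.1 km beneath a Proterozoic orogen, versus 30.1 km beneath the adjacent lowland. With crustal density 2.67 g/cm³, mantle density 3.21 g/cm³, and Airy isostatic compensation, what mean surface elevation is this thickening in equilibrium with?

Excess crust Δ = 41.1 km − 30.1 km = 11 km, split between elevation h and root r with h + r = Δ.
Airy balance ρ_c h = (ρ_m − ρ_c) r gives r = h ρ_c/(ρ_m − ρ_c), so h (1 + ρ_c/(ρ_m − ρ_c)) = Δ, i.e. h = Δ (ρ_m − ρ_c)/ρ_m.
h = 11 km × 0.54/3.21 = 1.85 km.

1.85 km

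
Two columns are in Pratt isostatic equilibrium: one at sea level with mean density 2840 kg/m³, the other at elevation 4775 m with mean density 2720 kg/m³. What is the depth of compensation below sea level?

108000 m

ρ_ref D = ρ (D + h) → D (ρ_ref − ρ) = ρ h.
D = ρ h/(ρ_ref − ρ) = 2720 × 4775 m/(2840 − 2720) = 108000 m.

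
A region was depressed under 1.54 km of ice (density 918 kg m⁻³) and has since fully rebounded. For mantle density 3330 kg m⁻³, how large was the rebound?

0.425 km

Removing the load lets mantle flow back in; uplift u satisfies ρ_ice t = ρ_m u.
u = t ρ_ice/ρ_m = 1.54 km × 918/3330 = 0.425 km.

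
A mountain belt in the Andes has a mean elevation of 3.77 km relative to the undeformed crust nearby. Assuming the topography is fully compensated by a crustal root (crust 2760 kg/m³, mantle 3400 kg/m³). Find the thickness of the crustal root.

Balancing pressure at the compensation depth: the weight of the topography is balanced by the buoyancy of the root, ρ_c h = (ρ_m − ρ_c) r.
r = h · ρ_c / (ρ_m − ρ_c) = 3.77 km × 2760 / (3400 − 2760) = 16.3 km.

16.3 km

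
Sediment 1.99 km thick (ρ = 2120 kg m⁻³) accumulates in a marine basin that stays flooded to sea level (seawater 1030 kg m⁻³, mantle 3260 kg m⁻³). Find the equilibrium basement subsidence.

Submarine loading: the sediment displaces seawater, and the subsidence is in turn flooded, so s (ρ_m − ρ_w) = t (ρ_sed − ρ_w).
s = 1.99 km × (2120 − 1030) / (3260 − 1030) = 0.973 km.

0.973 km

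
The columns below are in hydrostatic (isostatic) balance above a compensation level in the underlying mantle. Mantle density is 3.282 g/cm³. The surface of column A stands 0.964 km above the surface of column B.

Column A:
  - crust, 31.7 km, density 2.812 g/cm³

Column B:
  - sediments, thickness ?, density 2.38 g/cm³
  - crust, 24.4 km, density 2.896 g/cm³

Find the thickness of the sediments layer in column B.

Take the compensation level at the base of the deeper column (depth z_c below the surface of column A) and equate Σ ρ_i t_i down to z_c; mantle fills any gap and the z_c terms cancel.
Column A: 31.7×2.812 + (z_c − 31.7)×3.282
Column B: 0.964×0 + x×2.38 + 24.4×2.896 + (z_c − 0.964 − 24.4 − x)×3.282
The z_c×3.282 term appears on both sides and cancels. Collect the known terms of each column as K = Σ(ρt)_known − 3.282 × (depth of known layers): K_A = 89.1404 − 3.282×31.7 = −14.899; K_B = 70.6624 − 3.282×(0.964 + 24.4) = −12.582248.
Balance: K_A = K_B − x×(3.282 − 2.38), so x = (K_B − K_A)/(3.282 − 2.38) = 2.31675/0.902 = 2.57 km.

2.57 km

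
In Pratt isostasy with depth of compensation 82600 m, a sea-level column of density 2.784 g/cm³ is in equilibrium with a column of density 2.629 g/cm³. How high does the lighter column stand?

4870 m

ρ_ref D = ρ (D + h) → h = D (ρ_ref − ρ)/ρ.
h = 82600 m × (2.784 − 2.629)/2.629 = 4870 m.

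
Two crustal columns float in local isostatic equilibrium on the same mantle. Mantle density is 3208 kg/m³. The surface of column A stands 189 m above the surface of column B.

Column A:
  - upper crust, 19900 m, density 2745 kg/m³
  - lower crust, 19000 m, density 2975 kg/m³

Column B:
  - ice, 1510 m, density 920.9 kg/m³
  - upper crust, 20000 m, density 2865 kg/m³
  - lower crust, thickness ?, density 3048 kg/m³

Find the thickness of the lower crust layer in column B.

17000 m

Take the compensation level at the base of the deeper column (depth z_c below the surface of column A) and equate Σ ρ_i t_i down to z_c; mantle fills any gap and the z_c terms cancel.
Column A: 19900×2745 + 19000×2975 + (z_c − 38900)×3208
Column B: 189×0 + 1510×920.9 + 20000×2865 + x×3048 + (z_c − 189 − 21510 − x)×3208
The z_c×3208 term appears on both sides and cancels. Collect the known terms of each column as K = Σ(ρt)_known − 3208 × (depth of known layers): K_A = 111150500 − 3208×38900 = −13640700; K_B = 58690559 − 3208×(189 + 21510) = −10919833.
Balance: K_A = K_B − x×(3208 − 3048), so x = (K_B − K_A)/(3208 − 3048) = 2720870/160 = 17000 m.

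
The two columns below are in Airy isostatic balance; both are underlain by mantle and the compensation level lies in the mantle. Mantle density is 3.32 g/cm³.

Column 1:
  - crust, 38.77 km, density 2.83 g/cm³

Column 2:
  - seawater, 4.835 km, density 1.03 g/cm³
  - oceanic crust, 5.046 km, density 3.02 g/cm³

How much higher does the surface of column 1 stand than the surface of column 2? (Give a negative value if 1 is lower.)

1.93 km

For any compensation level in the mantle, the mantle terms cancel and isostasy reduces to e = (Σt_1 − Σt_2) − (Σ(ρt)_1 − Σ(ρt)_2) / ρ_m.
Σt_1 = 38.77 km; Σt_2 = 9.881 km; Σ(ρt)_1 = 109.7191; Σ(ρt)_2 = 20.21897 (in km·g/cm³).
e = (38.77 − 9.881) − (109.7191 − 20.21897) / 3.32 = 1.93 km.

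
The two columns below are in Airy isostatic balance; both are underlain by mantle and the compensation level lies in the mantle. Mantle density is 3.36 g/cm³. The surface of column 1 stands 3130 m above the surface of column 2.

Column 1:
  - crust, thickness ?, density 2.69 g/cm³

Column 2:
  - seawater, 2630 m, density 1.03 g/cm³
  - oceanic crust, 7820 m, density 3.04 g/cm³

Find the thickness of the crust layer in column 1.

Take the compensation level at the base of the deeper column (depth z_c below the surface of column 1) and equate Σ ρ_i t_i down to z_c; mantle fills any gap and the z_c terms cancel.
Column 1: x×2.69 + (z_c − 0 − x)×3.36
Column 2: 3130×0 + 2630×1.03 + 7820×3.04 + (z_c − 3130 − 10450)×3.36
The z_c×3.36 term appears on both sides and cancels. Collect the known terms of each column as K = Σ(ρt)_known − 3.36 × (depth of known layers): K_1 = 0 − 3.36×0 = 0; K_2 = 26481.7 − 3.36×(3130 + 10450) = −19147.1.
Balance: K_1 − x×(3.36 − 2.69) = K_2, so x = (K_1 − K_2)/(3.36 − 2.69) = 19147.1/0.67 = 28600 m.

28600 m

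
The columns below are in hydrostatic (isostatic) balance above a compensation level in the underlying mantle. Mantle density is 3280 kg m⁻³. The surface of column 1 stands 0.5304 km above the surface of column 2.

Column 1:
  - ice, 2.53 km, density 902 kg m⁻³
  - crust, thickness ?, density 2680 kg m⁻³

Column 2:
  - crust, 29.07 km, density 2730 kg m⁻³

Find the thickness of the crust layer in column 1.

Take the compensation level at the base of the deeper column (depth z_c below the surface of column 1) and equate Σ ρ_i t_i down to z_c; mantle fills any gap and the z_c terms cancel.
Column 1: 2.53×902 + x×2680 + (z_c − 2.53 − x)×3280
Column 2: 0.5304×0 + 29.07×2730 + (z_c − 0.5304 − 29.07)×3280
The z_c×3280 term appears on both sides and cancels. Collect the known terms of each column as K = Σ(ρt)_known − 3280 × (depth of known layers): K_1 = 2282.06 − 3280×2.53 = −6016.34; K_2 = 79361.1 − 3280×(0.5304 + 29.07) = −17728.212.
Balance: K_1 − x×(3280 − 2680) = K_2, so x = (K_1 − K_2)/(3280 − 2680) = 11711.9/600 = 19.5 km.

19.5 km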